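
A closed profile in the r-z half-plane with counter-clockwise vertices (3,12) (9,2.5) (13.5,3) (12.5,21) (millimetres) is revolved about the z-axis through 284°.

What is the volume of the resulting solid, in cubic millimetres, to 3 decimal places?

Profile (r,z), 4 vertices: (3,12) (9,2.5) (13.5,3) (12.5,21)
edge 0: (3,12)→(9,2.5)  cross = 3·2.5 − 9·12 = -100.5000; (r_i+r_j)·cross = 12·-100.5000 = -1206.0000
edge 1: (9,2.5)→(13.5,3)  cross = 9·3 − 13.5·2.5 = -6.7500; (r_i+r_j)·cross = 22.5·-6.7500 = -151.8750
edge 2: (13.5,3)→(12.5,21)  cross = 13.5·21 − 12.5·3 = 246.0000; (r_i+r_j)·cross = 26·246.0000 = 6396.0000
edge 3: (12.5,21)→(3,12)  cross = 12.5·12 − 3·21 = 87.0000; (r_i+r_j)·cross = 15.5·87.0000 = 1348.5000
Σcross = 225.7500 → A = |Σcross|/2 = 112.8750 mm²
Σ(r_i+r_j)·cross = 6386.6250 → first moment M = |Σ|/6 = 1064.4375
R_c = M/A = 1064.4375/112.8750 = 9.4302 mm
θ = 284° = 4.956735 rad
V = θ·R_c·A = 4.956735·9.4302·112.8750 = 5276.135 mm³

Volume = 5276.135 mm³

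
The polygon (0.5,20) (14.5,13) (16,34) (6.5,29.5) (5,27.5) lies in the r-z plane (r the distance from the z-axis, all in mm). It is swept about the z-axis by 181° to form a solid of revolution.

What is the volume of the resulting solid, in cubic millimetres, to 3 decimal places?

Volume = 5750.122 mm³

Profile (r,z), 5 vertices: (0.5,20) (14.5,13) (16,34) (6.5,29.5) (5,27.5)
edge 0: (0.5,20)→(14.5,13)  cross = 0.5·13 − 14.5·20 = -283.5000; (r_i+r_j)·cross = 15·-283.5000 = -4252.5000
edge 1: (14.5,13)→(16,34)  cross = 14.5·34 − 16·13 = 285.0000; (r_i+r_j)·cross = 30.5·285.0000 = 8692.5000
edge 2: (16,34)→(6.5,29.5)  cross = 16·29.5 − 6.5·34 = 251.0000; (r_i+r_j)·cross = 22.5·251.0000 = 5647.5000
edge 3: (6.5,29.5)→(5,27.5)  cross = 6.5·27.5 − 5·29.5 = 31.2500; (r_i+r_j)·cross = 11.5·31.2500 = 359.3750
edge 4: (5,27.5)→(0.5,20)  cross = 5·20 − 0.5·27.5 = 86.2500; (r_i+r_j)·cross = 5.5·86.2500 = 474.3750
Σcross = 370.0000 → A = |Σcross|/2 = 185.0000 mm²
Σ(r_i+r_j)·cross = 10921.2500 → first moment M = |Σ|/6 = 1820.2083
R_c = M/A = 1820.2083/185.0000 = 9.8390 mm
θ = 181° = 3.159046 rad
V = θ·R_c·A = 3.159046·9.8390·185.0000 = 5750.122 mm³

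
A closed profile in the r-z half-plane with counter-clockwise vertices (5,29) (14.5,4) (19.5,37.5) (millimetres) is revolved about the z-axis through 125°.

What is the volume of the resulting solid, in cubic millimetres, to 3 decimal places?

Profile (r,z), 3 vertices: (5,29) (14.5,4) (19.5,37.5)
edge 0: (5,29)→(14.5,4)  cross = 5·4 − 14.5·29 = -400.5000; (r_i+r_j)·cross = 19.5·-400.5000 = -7809.7500
edge 1: (14.5,4)→(19.5,37.5)  cross = 14.5·37.5 − 19.5·4 = 465.7500; (r_i+r_j)·cross = 34·465.7500 = 15835.5000
edge 2: (19.5,37.5)→(5,29)  cross = 19.5·29 − 5·37.5 = 378.0000; (r_i+r_j)·cross = 24.5·378.0000 = 9261.0000
Σcross = 443.2500 → A = |Σcross|/2 = 221.6250 mm²
Σ(r_i+r_j)·cross = 17286.7500 → first moment M = |Σ|/6 = 2881.1250
R_c = M/A = 2881.1250/221.6250 = 13.0000 mm
θ = 125° = 2.181662 rad
V = θ·R_c·A = 2.181662·13.0000·221.6250 = 6285.640 mm³

Volume = 6285.640 mm³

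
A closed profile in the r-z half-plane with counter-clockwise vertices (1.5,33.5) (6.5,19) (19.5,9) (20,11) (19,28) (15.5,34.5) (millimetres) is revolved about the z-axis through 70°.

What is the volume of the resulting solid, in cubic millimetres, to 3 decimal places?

Profile (r,z), 6 vertices: (1.5,33.5) (6.5,19) (19.5,9) (20,11) (19,28) (15.5,34.5)
edge 0: (1.5,33.5)→(6.5,19)  cross = 1.5·19 − 6.5·33.5 = -189.2500; (r_i+r_j)·cross = 8·-189.2500 = -1514.0000
edge 1: (6.5,19)→(19.5,9)  cross = 6.5·9 − 19.5·19 = -312.0000; (r_i+r_j)·cross = 26·-312.0000 = -8112.0000
edge 2: (19.5,9)→(20,11)  cross = 19.5·11 − 20·9 = 34.5000; (r_i+r_j)·cross = 39.5·34.5000 = 1362.7500
edge 3: (20,11)→(19,28)  cross = 20·28 − 19·11 = 351.0000; (r_i+r_j)·cross = 39·351.0000 = 13689.0000
edge 4: (19,28)→(15.5,34.5)  cross = 19·34.5 − 15.5·28 = 221.5000; (r_i+r_j)·cross = 34.5·221.5000 = 7641.7500
edge 5: (15.5,34.5)→(1.5,33.5)  cross = 15.5·33.5 − 1.5·34.5 = 467.5000; (r_i+r_j)·cross = 17·467.5000 = 7947.5000
Σcross = 573.2500 → A = |Σcross|/2 = 286.6250 mm²
Σ(r_i+r_j)·cross = 21015.0000 → first moment M = |Σ|/6 = 3502.5000
R_c = M/A = 3502.5000/286.6250 = 12.2198 mm
θ = 70° = 1.221730 rad
V = θ·R_c·A = 1.221730·12.2198·286.6250 = 4279.111 mm³

Volume = 4279.111 mm³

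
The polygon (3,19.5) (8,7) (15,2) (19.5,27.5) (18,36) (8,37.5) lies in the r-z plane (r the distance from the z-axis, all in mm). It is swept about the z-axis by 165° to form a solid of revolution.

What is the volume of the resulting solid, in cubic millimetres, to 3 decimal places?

Profile (r,z), 6 vertices: (3,19.5) (8,7) (15,2) (19.5,27.5) (18,36) (8,37.5)
edge 0: (3,19.5)→(8,7)  cross = 3·7 − 8·19.5 = -135.0000; (r_i+r_j)·cross = 11·-135.0000 = -1485.0000
edge 1: (8,7)→(15,2)  cross = 8·2 − 15·7 = -89.0000; (r_i+r_j)·cross = 23·-89.0000 = -2047.0000
edge 2: (15,2)→(19.5,27.5)  cross = 15·27.5 − 19.5·2 = 373.5000; (r_i+r_j)·cross = 34.5·373.5000 = 12885.7500
edge 3: (19.5,27.5)→(18,36)  cross = 19.5·36 − 18·27.5 = 207.0000; (r_i+r_j)·cross = 37.5·207.0000 = 7762.5000
edge 4: (18,36)→(8,37.5)  cross = 18·37.5 − 8·36 = 387.0000; (r_i+r_j)·cross = 26·387.0000 = 10062.0000
edge 5: (8,37.5)→(3,19.5)  cross = 8·19.5 − 3·37.5 = 43.5000; (r_i+r_j)·cross = 11·43.5000 = 478.5000
Σcross = 787.0000 → A = |Σcross|/2 = 393.5000 mm²
Σ(r_i+r_j)·cross = 27656.7500 → first moment M = |Σ|/6 = 4609.4583
R_c = M/A = 4609.4583/393.5000 = 11.7140 mm
θ = 165° = 2.879793 rad
V = θ·R_c·A = 2.879793·11.7140·393.5000 = 13274.287 mm³

Volume = 13274.287 mm³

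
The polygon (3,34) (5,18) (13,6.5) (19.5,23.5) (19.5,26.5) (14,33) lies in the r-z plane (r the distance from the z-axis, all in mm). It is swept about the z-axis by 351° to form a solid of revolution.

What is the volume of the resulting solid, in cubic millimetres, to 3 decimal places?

Volume = 19474.507 mm³

Profile (r,z), 6 vertices: (3,34) (5,18) (13,6.5) (19.5,23.5) (19.5,26.5) (14,33)
edge 0: (3,34)→(5,18)  cross = 3·18 − 5·34 = -116.0000; (r_i+r_j)·cross = 8·-116.0000 = -928.0000
edge 1: (5,18)→(13,6.5)  cross = 5·6.5 − 13·18 = -201.5000; (r_i+r_j)·cross = 18·-201.5000 = -3627.0000
edge 2: (13,6.5)→(19.5,23.5)  cross = 13·23.5 − 19.5·6.5 = 178.7500; (r_i+r_j)·cross = 32.5·178.7500 = 5809.3750
edge 3: (19.5,23.5)→(19.5,26.5)  cross = 19.5·26.5 − 19.5·23.5 = 58.5000; (r_i+r_j)·cross = 39·58.5000 = 2281.5000
edge 4: (19.5,26.5)→(14,33)  cross = 19.5·33 − 14·26.5 = 272.5000; (r_i+r_j)·cross = 33.5·272.5000 = 9128.7500
edge 5: (14,33)→(3,34)  cross = 14·34 − 3·33 = 377.0000; (r_i+r_j)·cross = 17·377.0000 = 6409.0000
Σcross = 569.2500 → A = |Σcross|/2 = 284.6250 mm²
Σ(r_i+r_j)·cross = 19073.6250 → first moment M = |Σ|/6 = 3178.9375
R_c = M/A = 3178.9375/284.6250 = 11.1689 mm
θ = 351° = 6.126106 rad
V = θ·R_c·A = 6.126106·11.1689·284.6250 = 19474.507 mm³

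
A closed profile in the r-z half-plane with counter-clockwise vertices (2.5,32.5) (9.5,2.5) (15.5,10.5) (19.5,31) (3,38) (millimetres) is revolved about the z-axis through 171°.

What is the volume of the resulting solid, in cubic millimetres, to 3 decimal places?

Volume = 11012.853 mm³

Profile (r,z), 5 vertices: (2.5,32.5) (9.5,2.5) (15.5,10.5) (19.5,31) (3,38)
edge 0: (2.5,32.5)→(9.5,2.5)  cross = 2.5·2.5 − 9.5·32.5 = -302.5000; (r_i+r_j)·cross = 12·-302.5000 = -3630.0000
edge 1: (9.5,2.5)→(15.5,10.5)  cross = 9.5·10.5 − 15.5·2.5 = 61.0000; (r_i+r_j)·cross = 25·61.0000 = 1525.0000
edge 2: (15.5,10.5)→(19.5,31)  cross = 15.5·31 − 19.5·10.5 = 275.7500; (r_i+r_j)·cross = 35·275.7500 = 9651.2500
edge 3: (19.5,31)→(3,38)  cross = 19.5·38 − 3·31 = 648.0000; (r_i+r_j)·cross = 22.5·648.0000 = 14580.0000
edge 4: (3,38)→(2.5,32.5)  cross = 3·32.5 − 2.5·38 = 2.5000; (r_i+r_j)·cross = 5.5·2.5000 = 13.7500
Σcross = 684.7500 → A = |Σcross|/2 = 342.3750 mm²
Σ(r_i+r_j)·cross = 22140.0000 → first moment M = |Σ|/6 = 3690.0000
R_c = M/A = 3690.0000/342.3750 = 10.7777 mm
θ = 171° = 2.984513 rad
V = θ·R_c·A = 2.984513·10.7777·342.3750 = 11012.853 mm³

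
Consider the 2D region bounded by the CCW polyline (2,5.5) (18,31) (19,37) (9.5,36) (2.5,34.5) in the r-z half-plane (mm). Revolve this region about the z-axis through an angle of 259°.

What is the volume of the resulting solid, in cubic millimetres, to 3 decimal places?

Profile (r,z), 5 vertices: (2,5.5) (18,31) (19,37) (9.5,36) (2.5,34.5)
edge 0: (2,5.5)→(18,31)  cross = 2·31 − 18·5.5 = -37.0000; (r_i+r_j)·cross = 20·-37.0000 = -740.0000
edge 1: (18,31)→(19,37)  cross = 18·37 − 19·31 = 77.0000; (r_i+r_j)·cross = 37·77.0000 = 2849.0000
edge 2: (19,37)→(9.5,36)  cross = 19·36 − 9.5·37 = 332.5000; (r_i+r_j)·cross = 28.5·332.5000 = 9476.2500
edge 3: (9.5,36)→(2.5,34.5)  cross = 9.5·34.5 − 2.5·36 = 237.7500; (r_i+r_j)·cross = 12·237.7500 = 2853.0000
edge 4: (2.5,34.5)→(2,5.5)  cross = 2.5·5.5 − 2·34.5 = -55.2500; (r_i+r_j)·cross = 4.5·-55.2500 = -248.6250
Σcross = 555.0000 → A = |Σcross|/2 = 277.5000 mm²
Σ(r_i+r_j)·cross = 14189.6250 → first moment M = |Σ|/6 = 2364.9375
R_c = M/A = 2364.9375/277.5000 = 8.5223 mm
θ = 259° = 4.520403 rad
V = θ·R_c·A = 4.520403·8.5223·277.5000 = 10690.470 mm³

Volume = 10690.470 mm³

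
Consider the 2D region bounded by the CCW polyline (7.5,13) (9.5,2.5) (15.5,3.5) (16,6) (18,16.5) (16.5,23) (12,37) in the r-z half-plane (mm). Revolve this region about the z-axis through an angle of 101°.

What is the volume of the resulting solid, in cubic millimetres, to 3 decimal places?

Volume = 4878.684 mm³

Profile (r,z), 7 vertices: (7.5,13) (9.5,2.5) (15.5,3.5) (16,6) (18,16.5) (16.5,23) (12,37)
edge 0: (7.5,13)→(9.5,2.5)  cross = 7.5·2.5 − 9.5·13 = -104.7500; (r_i+r_j)·cross = 17·-104.7500 = -1780.7500
edge 1: (9.5,2.5)→(15.5,3.5)  cross = 9.5·3.5 − 15.5·2.5 = -5.5000; (r_i+r_j)·cross = 25·-5.5000 = -137.5000
edge 2: (15.5,3.5)→(16,6)  cross = 15.5·6 − 16·3.5 = 37.0000; (r_i+r_j)·cross = 31.5·37.0000 = 1165.5000
edge 3: (16,6)→(18,16.5)  cross = 16·16.5 − 18·6 = 156.0000; (r_i+r_j)·cross = 34·156.0000 = 5304.0000
edge 4: (18,16.5)→(16.5,23)  cross = 18·23 − 16.5·16.5 = 141.7500; (r_i+r_j)·cross = 34.5·141.7500 = 4890.3750
edge 5: (16.5,23)→(12,37)  cross = 16.5·37 − 12·23 = 334.5000; (r_i+r_j)·cross = 28.5·334.5000 = 9533.2500
edge 6: (12,37)→(7.5,13)  cross = 12·13 − 7.5·37 = -121.5000; (r_i+r_j)·cross = 19.5·-121.5000 = -2369.2500
Σcross = 437.5000 → A = |Σcross|/2 = 218.7500 mm²
Σ(r_i+r_j)·cross = 16605.6250 → first moment M = |Σ|/6 = 2767.6042
R_c = M/A = 2767.6042/218.7500 = 12.6519 mm
θ = 101° = 1.762783 rad
V = θ·R_c·A = 1.762783·12.6519·218.7500 = 4878.684 mm³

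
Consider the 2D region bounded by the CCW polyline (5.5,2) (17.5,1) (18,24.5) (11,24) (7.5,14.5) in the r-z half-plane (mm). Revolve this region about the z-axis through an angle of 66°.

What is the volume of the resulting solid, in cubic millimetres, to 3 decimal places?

Volume = 3339.528 mm³

Profile (r,z), 5 vertices: (5.5,2) (17.5,1) (18,24.5) (11,24) (7.5,14.5)
edge 0: (5.5,2)→(17.5,1)  cross = 5.5·1 − 17.5·2 = -29.5000; (r_i+r_j)·cross = 23·-29.5000 = -678.5000
edge 1: (17.5,1)→(18,24.5)  cross = 17.5·24.5 − 18·1 = 410.7500; (r_i+r_j)·cross = 35.5·410.7500 = 14581.6250
edge 2: (18,24.5)→(11,24)  cross = 18·24 − 11·24.5 = 162.5000; (r_i+r_j)·cross = 29·162.5000 = 4712.5000
edge 3: (11,24)→(7.5,14.5)  cross = 11·14.5 − 7.5·24 = -20.5000; (r_i+r_j)·cross = 18.5·-20.5000 = -379.2500
edge 4: (7.5,14.5)→(5.5,2)  cross = 7.5·2 − 5.5·14.5 = -64.7500; (r_i+r_j)·cross = 13·-64.7500 = -841.7500
Σcross = 458.5000 → A = |Σcross|/2 = 229.2500 mm²
Σ(r_i+r_j)·cross = 17394.6250 → first moment M = |Σ|/6 = 2899.1042
R_c = M/A = 2899.1042/229.2500 = 12.6460 mm
θ = 66° = 1.151917 rad
V = θ·R_c·A = 1.151917·12.6460·229.2500 = 3339.528 mm³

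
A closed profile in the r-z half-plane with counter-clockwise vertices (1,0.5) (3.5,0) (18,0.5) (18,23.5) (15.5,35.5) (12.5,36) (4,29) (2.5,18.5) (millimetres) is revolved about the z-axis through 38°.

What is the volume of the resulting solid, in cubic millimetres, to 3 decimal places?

Profile (r,z), 8 vertices: (1,0.5) (3.5,0) (18,0.5) (18,23.5) (15.5,35.5) (12.5,36) (4,29) (2.5,18.5)
edge 0: (1,0.5)→(3.5,0)  cross = 1·0 − 3.5·0.5 = -1.7500; (r_i+r_j)·cross = 4.5·-1.7500 = -7.8750
edge 1: (3.5,0)→(18,0.5)  cross = 3.5·0.5 − 18·0 = 1.7500; (r_i+r_j)·cross = 21.5·1.7500 = 37.6250
edge 2: (18,0.5)→(18,23.5)  cross = 18·23.5 − 18·0.5 = 414.0000; (r_i+r_j)·cross = 36·414.0000 = 14904.0000
edge 3: (18,23.5)→(15.5,35.5)  cross = 18·35.5 − 15.5·23.5 = 274.7500; (r_i+r_j)·cross = 33.5·274.7500 = 9204.1250
edge 4: (15.5,35.5)→(12.5,36)  cross = 15.5·36 − 12.5·35.5 = 114.2500; (r_i+r_j)·cross = 28·114.2500 = 3199.0000
edge 5: (12.5,36)→(4,29)  cross = 12.5·29 − 4·36 = 218.5000; (r_i+r_j)·cross = 16.5·218.5000 = 3605.2500
edge 6: (4,29)→(2.5,18.5)  cross = 4·18.5 − 2.5·29 = 1.5000; (r_i+r_j)·cross = 6.5·1.5000 = 9.7500
edge 7: (2.5,18.5)→(1,0.5)  cross = 2.5·0.5 − 1·18.5 = -17.2500; (r_i+r_j)·cross = 3.5·-17.2500 = -60.3750
Σcross = 1005.7500 → A = |Σcross|/2 = 502.8750 mm²
Σ(r_i+r_j)·cross = 30891.5000 → first moment M = |Σ|/6 = 5148.5833
R_c = M/A = 5148.5833/502.8750 = 10.2383 mm
θ = 38° = 0.663225 rad
V = θ·R_c·A = 0.663225·10.2383·502.8750 = 3414.670 mm³

Volume = 3414.670 mm³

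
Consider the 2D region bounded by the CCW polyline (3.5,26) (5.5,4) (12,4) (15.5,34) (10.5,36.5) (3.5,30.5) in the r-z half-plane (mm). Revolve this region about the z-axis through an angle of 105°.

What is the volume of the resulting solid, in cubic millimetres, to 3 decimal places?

Profile (r,z), 6 vertices: (3.5,26) (5.5,4) (12,4) (15.5,34) (10.5,36.5) (3.5,30.5)
edge 0: (3.5,26)→(5.5,4)  cross = 3.5·4 − 5.5·26 = -129.0000; (r_i+r_j)·cross = 9·-129.0000 = -1161.0000
edge 1: (5.5,4)→(12,4)  cross = 5.5·4 − 12·4 = -26.0000; (r_i+r_j)·cross = 17.5·-26.0000 = -455.0000
edge 2: (12,4)→(15.5,34)  cross = 12·34 − 15.5·4 = 346.0000; (r_i+r_j)·cross = 27.5·346.0000 = 9515.0000
edge 3: (15.5,34)→(10.5,36.5)  cross = 15.5·36.5 − 10.5·34 = 208.7500; (r_i+r_j)·cross = 26·208.7500 = 5427.5000
edge 4: (10.5,36.5)→(3.5,30.5)  cross = 10.5·30.5 − 3.5·36.5 = 192.5000; (r_i+r_j)·cross = 14·192.5000 = 2695.0000
edge 5: (3.5,30.5)→(3.5,26)  cross = 3.5·26 − 3.5·30.5 = -15.7500; (r_i+r_j)·cross = 7·-15.7500 = -110.2500
Σcross = 576.5000 → A = |Σcross|/2 = 288.2500 mm²
Σ(r_i+r_j)·cross = 15911.2500 → first moment M = |Σ|/6 = 2651.8750
R_c = M/A = 2651.8750/288.2500 = 9.1999 mm
θ = 105° = 1.832596 rad
V = θ·R_c·A = 1.832596·9.1999·288.2500 = 4859.815 mm³

Volume = 4859.815 mm³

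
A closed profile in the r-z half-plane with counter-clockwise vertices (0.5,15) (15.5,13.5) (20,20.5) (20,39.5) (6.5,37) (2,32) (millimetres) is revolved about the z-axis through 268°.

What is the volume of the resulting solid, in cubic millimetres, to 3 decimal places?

Volume = 21253.895 mm³

Profile (r,z), 6 vertices: (0.5,15) (15.5,13.5) (20,20.5) (20,39.5) (6.5,37) (2,32)
edge 0: (0.5,15)→(15.5,13.5)  cross = 0.5·13.5 − 15.5·15 = -225.7500; (r_i+r_j)·cross = 16·-225.7500 = -3612.0000
edge 1: (15.5,13.5)→(20,20.5)  cross = 15.5·20.5 − 20·13.5 = 47.7500; (r_i+r_j)·cross = 35.5·47.7500 = 1695.1250
edge 2: (20,20.5)→(20,39.5)  cross = 20·39.5 − 20·20.5 = 380.0000; (r_i+r_j)·cross = 40·380.0000 = 15200.0000
edge 3: (20,39.5)→(6.5,37)  cross = 20·37 − 6.5·39.5 = 483.2500; (r_i+r_j)·cross = 26.5·483.2500 = 12806.1250
edge 4: (6.5,37)→(2,32)  cross = 6.5·32 − 2·37 = 134.0000; (r_i+r_j)·cross = 8.5·134.0000 = 1139.0000
edge 5: (2,32)→(0.5,15)  cross = 2·15 − 0.5·32 = 14.0000; (r_i+r_j)·cross = 2.5·14.0000 = 35.0000
Σcross = 833.2500 → A = |Σcross|/2 = 416.6250 mm²
Σ(r_i+r_j)·cross = 27263.2500 → first moment M = |Σ|/6 = 4543.8750
R_c = M/A = 4543.8750/416.6250 = 10.9064 mm
θ = 268° = 4.677482 rad
V = θ·R_c·A = 4.677482·10.9064·416.6250 = 21253.895 mm³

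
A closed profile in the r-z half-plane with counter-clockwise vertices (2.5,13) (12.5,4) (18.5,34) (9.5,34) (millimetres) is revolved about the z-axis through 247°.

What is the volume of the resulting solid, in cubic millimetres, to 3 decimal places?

Volume = 12662.377 mm³

Profile (r,z), 4 vertices: (2.5,13) (12.5,4) (18.5,34) (9.5,34)
edge 0: (2.5,13)→(12.5,4)  cross = 2.5·4 − 12.5·13 = -152.5000; (r_i+r_j)·cross = 15·-152.5000 = -2287.5000
edge 1: (12.5,4)→(18.5,34)  cross = 12.5·34 − 18.5·4 = 351.0000; (r_i+r_j)·cross = 31·351.0000 = 10881.0000
edge 2: (18.5,34)→(9.5,34)  cross = 18.5·34 − 9.5·34 = 306.0000; (r_i+r_j)·cross = 28·306.0000 = 8568.0000
edge 3: (9.5,34)→(2.5,13)  cross = 9.5·13 − 2.5·34 = 38.5000; (r_i+r_j)·cross = 12·38.5000 = 462.0000
Σcross = 543.0000 → A = |Σcross|/2 = 271.5000 mm²
Σ(r_i+r_j)·cross = 17623.5000 → first moment M = |Σ|/6 = 2937.2500
R_c = M/A = 2937.2500/271.5000 = 10.8186 mm
θ = 247° = 4.310963 rad
V = θ·R_c·A = 4.310963·10.8186·271.5000 = 12662.377 mm³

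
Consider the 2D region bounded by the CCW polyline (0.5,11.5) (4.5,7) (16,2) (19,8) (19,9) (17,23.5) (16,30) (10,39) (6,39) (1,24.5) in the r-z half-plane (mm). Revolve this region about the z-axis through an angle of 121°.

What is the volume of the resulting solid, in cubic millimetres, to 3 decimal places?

Profile (r,z), 10 vertices: (0.5,11.5) (4.5,7) (16,2) (19,8) (19,9) (17,23.5) (16,30) (10,39) (6,39) (1,24.5)
edge 0: (0.5,11.5)→(4.5,7)  cross = 0.5·7 − 4.5·11.5 = -48.2500; (r_i+r_j)·cross = 5·-48.2500 = -241.2500
edge 1: (4.5,7)→(16,2)  cross = 4.5·2 − 16·7 = -103.0000; (r_i+r_j)·cross = 20.5·-103.0000 = -2111.5000
edge 2: (16,2)→(19,8)  cross = 16·8 − 19·2 = 90.0000; (r_i+r_j)·cross = 35·90.0000 = 3150.0000
edge 3: (19,8)→(19,9)  cross = 19·9 − 19·8 = 19.0000; (r_i+r_j)·cross = 38·19.0000 = 722.0000
edge 4: (19,9)→(17,23.5)  cross = 19·23.5 − 17·9 = 293.5000; (r_i+r_j)·cross = 36·293.5000 = 10566.0000
edge 5: (17,23.5)→(16,30)  cross = 17·30 − 16·23.5 = 134.0000; (r_i+r_j)·cross = 33·134.0000 = 4422.0000
edge 6: (16,30)→(10,39)  cross = 16·39 − 10·30 = 324.0000; (r_i+r_j)·cross = 26·324.0000 = 8424.0000
edge 7: (10,39)→(6,39)  cross = 10·39 − 6·39 = 156.0000; (r_i+r_j)·cross = 16·156.0000 = 2496.0000
edge 8: (6,39)→(1,24.5)  cross = 6·24.5 − 1·39 = 108.0000; (r_i+r_j)·cross = 7·108.0000 = 756.0000
edge 9: (1,24.5)→(0.5,11.5)  cross = 1·11.5 − 0.5·24.5 = -0.7500; (r_i+r_j)·cross = 1.5·-0.7500 = -1.1250
Σcross = 972.5000 → A = |Σcross|/2 = 486.2500 mm²
Σ(r_i+r_j)·cross = 28182.1250 → first moment M = |Σ|/6 = 4697.0208
R_c = M/A = 4697.0208/486.2500 = 9.6597 mm
θ = 121° = 2.111848 rad
V = θ·R_c·A = 2.111848·9.6597·486.2500 = 9919.396 mm³

Volume = 9919.396 mm³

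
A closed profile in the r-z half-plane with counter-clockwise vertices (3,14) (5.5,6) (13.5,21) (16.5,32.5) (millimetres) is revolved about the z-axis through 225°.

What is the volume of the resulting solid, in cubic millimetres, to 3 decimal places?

Volume = 3615.940 mm³

Profile (r,z), 4 vertices: (3,14) (5.5,6) (13.5,21) (16.5,32.5)
edge 0: (3,14)→(5.5,6)  cross = 3·6 − 5.5·14 = -59.0000; (r_i+r_j)·cross = 8.5·-59.0000 = -501.5000
edge 1: (5.5,6)→(13.5,21)  cross = 5.5·21 − 13.5·6 = 34.5000; (r_i+r_j)·cross = 19·34.5000 = 655.5000
edge 2: (13.5,21)→(16.5,32.5)  cross = 13.5·32.5 − 16.5·21 = 92.2500; (r_i+r_j)·cross = 30·92.2500 = 2767.5000
edge 3: (16.5,32.5)→(3,14)  cross = 16.5·14 − 3·32.5 = 133.5000; (r_i+r_j)·cross = 19.5·133.5000 = 2603.2500
Σcross = 201.2500 → A = |Σcross|/2 = 100.6250 mm²
Σ(r_i+r_j)·cross = 5524.7500 → first moment M = |Σ|/6 = 920.7917
R_c = M/A = 920.7917/100.6250 = 9.1507 mm
θ = 225° = 3.926991 rad
V = θ·R_c·A = 3.926991·9.1507·100.6250 = 3615.940 mm³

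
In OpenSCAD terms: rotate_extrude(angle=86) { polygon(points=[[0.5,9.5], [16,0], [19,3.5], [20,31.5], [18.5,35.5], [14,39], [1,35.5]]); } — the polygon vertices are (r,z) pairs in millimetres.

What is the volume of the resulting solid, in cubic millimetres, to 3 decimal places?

Profile (r,z), 7 vertices: (0.5,9.5) (16,0) (19,3.5) (20,31.5) (18.5,35.5) (14,39) (1,35.5)
edge 0: (0.5,9.5)→(16,0)  cross = 0.5·0 − 16·9.5 = -152.0000; (r_i+r_j)·cross = 16.5·-152.0000 = -2508.0000
edge 1: (16,0)→(19,3.5)  cross = 16·3.5 − 19·0 = 56.0000; (r_i+r_j)·cross = 35·56.0000 = 1960.0000
edge 2: (19,3.5)→(20,31.5)  cross = 19·31.5 − 20·3.5 = 528.5000; (r_i+r_j)·cross = 39·528.5000 = 20611.5000
edge 3: (20,31.5)→(18.5,35.5)  cross = 20·35.5 − 18.5·31.5 = 127.2500; (r_i+r_j)·cross = 38.5·127.2500 = 4899.1250
edge 4: (18.5,35.5)→(14,39)  cross = 18.5·39 − 14·35.5 = 224.5000; (r_i+r_j)·cross = 32.5·224.5000 = 7296.2500
edge 5: (14,39)→(1,35.5)  cross = 14·35.5 − 1·39 = 458.0000; (r_i+r_j)·cross = 15·458.0000 = 6870.0000
edge 6: (1,35.5)→(0.5,9.5)  cross = 1·9.5 − 0.5·35.5 = -8.2500; (r_i+r_j)·cross = 1.5·-8.2500 = -12.3750
Σcross = 1234.0000 → A = |Σcross|/2 = 617.0000 mm²
Σ(r_i+r_j)·cross = 39116.5000 → first moment M = |Σ|/6 = 6519.4167
R_c = M/A = 6519.4167/617.0000 = 10.5663 mm
θ = 86° = 1.500983 rad
V = θ·R_c·A = 1.500983·10.5663·617.0000 = 9785.535 mm³

Volume = 9785.535 mm³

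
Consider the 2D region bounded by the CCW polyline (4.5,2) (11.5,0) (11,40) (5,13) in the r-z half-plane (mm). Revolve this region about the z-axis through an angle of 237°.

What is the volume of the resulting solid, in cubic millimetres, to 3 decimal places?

Profile (r,z), 4 vertices: (4.5,2) (11.5,0) (11,40) (5,13)
edge 0: (4.5,2)→(11.5,0)  cross = 4.5·0 − 11.5·2 = -23.0000; (r_i+r_j)·cross = 16·-23.0000 = -368.0000
edge 1: (11.5,0)→(11,40)  cross = 11.5·40 − 11·0 = 460.0000; (r_i+r_j)·cross = 22.5·460.0000 = 10350.0000
edge 2: (11,40)→(5,13)  cross = 11·13 − 5·40 = -57.0000; (r_i+r_j)·cross = 16·-57.0000 = -912.0000
edge 3: (5,13)→(4.5,2)  cross = 5·2 − 4.5·13 = -48.5000; (r_i+r_j)·cross = 9.5·-48.5000 = -460.7500
Σcross = 331.5000 → A = |Σcross|/2 = 165.7500 mm²
Σ(r_i+r_j)·cross = 8609.2500 → first moment M = |Σ|/6 = 1434.8750
R_c = M/A = 1434.8750/165.7500 = 8.6569 mm
θ = 237° = 4.136430 rad
V = θ·R_c·A = 4.136430·8.6569·165.7500 = 5935.260 mm³

Volume = 5935.260 mm³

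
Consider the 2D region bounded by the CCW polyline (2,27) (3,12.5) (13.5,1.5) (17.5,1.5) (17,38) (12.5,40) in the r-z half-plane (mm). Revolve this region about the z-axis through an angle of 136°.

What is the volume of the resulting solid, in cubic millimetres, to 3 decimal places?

Volume = 11341.240 mm³

Profile (r,z), 6 vertices: (2,27) (3,12.5) (13.5,1.5) (17.5,1.5) (17,38) (12.5,40)
edge 0: (2,27)→(3,12.5)  cross = 2·12.5 − 3·27 = -56.0000; (r_i+r_j)·cross = 5·-56.0000 = -280.0000
edge 1: (3,12.5)→(13.5,1.5)  cross = 3·1.5 − 13.5·12.5 = -164.2500; (r_i+r_j)·cross = 16.5·-164.2500 = -2710.1250
edge 2: (13.5,1.5)→(17.5,1.5)  cross = 13.5·1.5 − 17.5·1.5 = -6.0000; (r_i+r_j)·cross = 31·-6.0000 = -186.0000
edge 3: (17.5,1.5)→(17,38)  cross = 17.5·38 − 17·1.5 = 639.5000; (r_i+r_j)·cross = 34.5·639.5000 = 22062.7500
edge 4: (17,38)→(12.5,40)  cross = 17·40 − 12.5·38 = 205.0000; (r_i+r_j)·cross = 29.5·205.0000 = 6047.5000
edge 5: (12.5,40)→(2,27)  cross = 12.5·27 − 2·40 = 257.5000; (r_i+r_j)·cross = 14.5·257.5000 = 3733.7500
Σcross = 875.7500 → A = |Σcross|/2 = 437.8750 mm²
Σ(r_i+r_j)·cross = 28667.8750 → first moment M = |Σ|/6 = 4777.9792
R_c = M/A = 4777.9792/437.8750 = 10.9117 mm
θ = 136° = 2.373648 rad
V = θ·R_c·A = 2.373648·10.9117·437.8750 = 11341.240 mm³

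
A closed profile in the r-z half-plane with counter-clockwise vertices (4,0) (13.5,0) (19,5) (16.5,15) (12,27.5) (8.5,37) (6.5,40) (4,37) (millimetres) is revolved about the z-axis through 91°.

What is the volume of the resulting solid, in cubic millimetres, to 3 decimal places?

Volume = 5995.179 mm³

Profile (r,z), 8 vertices: (4,0) (13.5,0) (19,5) (16.5,15) (12,27.5) (8.5,37) (6.5,40) (4,37)
edge 0: (4,0)→(13.5,0)  cross = 4·0 − 13.5·0 = 0.0000; (r_i+r_j)·cross = 17.5·0.0000 = 0.0000
edge 1: (13.5,0)→(19,5)  cross = 13.5·5 − 19·0 = 67.5000; (r_i+r_j)·cross = 32.5·67.5000 = 2193.7500
edge 2: (19,5)→(16.5,15)  cross = 19·15 − 16.5·5 = 202.5000; (r_i+r_j)·cross = 35.5·202.5000 = 7188.7500
edge 3: (16.5,15)→(12,27.5)  cross = 16.5·27.5 − 12·15 = 273.7500; (r_i+r_j)·cross = 28.5·273.7500 = 7801.8750
edge 4: (12,27.5)→(8.5,37)  cross = 12·37 − 8.5·27.5 = 210.2500; (r_i+r_j)·cross = 20.5·210.2500 = 4310.1250
edge 5: (8.5,37)→(6.5,40)  cross = 8.5·40 − 6.5·37 = 99.5000; (r_i+r_j)·cross = 15·99.5000 = 1492.5000
edge 6: (6.5,40)→(4,37)  cross = 6.5·37 − 4·40 = 80.5000; (r_i+r_j)·cross = 10.5·80.5000 = 845.2500
edge 7: (4,37)→(4,0)  cross = 4·0 − 4·37 = -148.0000; (r_i+r_j)·cross = 8·-148.0000 = -1184.0000
Σcross = 786.0000 → A = |Σcross|/2 = 393.0000 mm²
Σ(r_i+r_j)·cross = 22648.2500 → first moment M = |Σ|/6 = 3774.7083
R_c = M/A = 3774.7083/393.0000 = 9.6049 mm
θ = 91° = 1.588250 rad
V = θ·R_c·A = 1.588250·9.6049·393.0000 = 5995.179 mm³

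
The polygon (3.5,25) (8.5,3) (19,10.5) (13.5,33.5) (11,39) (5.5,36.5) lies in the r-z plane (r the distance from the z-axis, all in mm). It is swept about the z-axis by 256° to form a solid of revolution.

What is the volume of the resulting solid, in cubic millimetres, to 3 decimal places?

Volume = 16074.901 mm³

Profile (r,z), 6 vertices: (3.5,25) (8.5,3) (19,10.5) (13.5,33.5) (11,39) (5.5,36.5)
edge 0: (3.5,25)→(8.5,3)  cross = 3.5·3 − 8.5·25 = -202.0000; (r_i+r_j)·cross = 12·-202.0000 = -2424.0000
edge 1: (8.5,3)→(19,10.5)  cross = 8.5·10.5 − 19·3 = 32.2500; (r_i+r_j)·cross = 27.5·32.2500 = 886.8750
edge 2: (19,10.5)→(13.5,33.5)  cross = 19·33.5 − 13.5·10.5 = 494.7500; (r_i+r_j)·cross = 32.5·494.7500 = 16079.3750
edge 3: (13.5,33.5)→(11,39)  cross = 13.5·39 − 11·33.5 = 158.0000; (r_i+r_j)·cross = 24.5·158.0000 = 3871.0000
edge 4: (11,39)→(5.5,36.5)  cross = 11·36.5 − 5.5·39 = 187.0000; (r_i+r_j)·cross = 16.5·187.0000 = 3085.5000
edge 5: (5.5,36.5)→(3.5,25)  cross = 5.5·25 − 3.5·36.5 = 9.7500; (r_i+r_j)·cross = 9·9.7500 = 87.7500
Σcross = 679.7500 → A = |Σcross|/2 = 339.8750 mm²
Σ(r_i+r_j)·cross = 21586.5000 → first moment M = |Σ|/6 = 3597.7500
R_c = M/A = 3597.7500/339.8750 = 10.5855 mm
θ = 256° = 4.468043 rad
V = θ·R_c·A = 4.468043·10.5855·339.8750 = 16074.901 mm³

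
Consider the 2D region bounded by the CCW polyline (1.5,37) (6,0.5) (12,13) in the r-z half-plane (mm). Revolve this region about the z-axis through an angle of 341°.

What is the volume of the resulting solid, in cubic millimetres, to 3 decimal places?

Profile (r,z), 3 vertices: (1.5,37) (6,0.5) (12,13)
edge 0: (1.5,37)→(6,0.5)  cross = 1.5·0.5 − 6·37 = -221.2500; (r_i+r_j)·cross = 7.5·-221.2500 = -1659.3750
edge 1: (6,0.5)→(12,13)  cross = 6·13 − 12·0.5 = 72.0000; (r_i+r_j)·cross = 18·72.0000 = 1296.0000
edge 2: (12,13)→(1.5,37)  cross = 12·37 − 1.5·13 = 424.5000; (r_i+r_j)·cross = 13.5·424.5000 = 5730.7500
Σcross = 275.2500 → A = |Σcross|/2 = 137.6250 mm²
Σ(r_i+r_j)·cross = 5367.3750 → first moment M = |Σ|/6 = 894.5625
R_c = M/A = 894.5625/137.6250 = 6.5000 mm
θ = 341° = 5.951573 rad
V = θ·R_c·A = 5.951573·6.5000·137.6250 = 5324.054 mm³

Volume = 5324.054 mm³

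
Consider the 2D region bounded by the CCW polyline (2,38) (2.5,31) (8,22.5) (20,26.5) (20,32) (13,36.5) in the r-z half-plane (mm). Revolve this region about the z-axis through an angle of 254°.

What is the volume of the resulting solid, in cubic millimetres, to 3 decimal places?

Profile (r,z), 6 vertices: (2,38) (2.5,31) (8,22.5) (20,26.5) (20,32) (13,36.5)
edge 0: (2,38)→(2.5,31)  cross = 2·31 − 2.5·38 = -33.0000; (r_i+r_j)·cross = 4.5·-33.0000 = -148.5000
edge 1: (2.5,31)→(8,22.5)  cross = 2.5·22.5 − 8·31 = -191.7500; (r_i+r_j)·cross = 10.5·-191.7500 = -2013.3750
edge 2: (8,22.5)→(20,26.5)  cross = 8·26.5 − 20·22.5 = -238.0000; (r_i+r_j)·cross = 28·-238.0000 = -6664.0000
edge 3: (20,26.5)→(20,32)  cross = 20·32 − 20·26.5 = 110.0000; (r_i+r_j)·cross = 40·110.0000 = 4400.0000
edge 4: (20,32)→(13,36.5)  cross = 20·36.5 − 13·32 = 314.0000; (r_i+r_j)·cross = 33·314.0000 = 10362.0000
edge 5: (13,36.5)→(2,38)  cross = 13·38 − 2·36.5 = 421.0000; (r_i+r_j)·cross = 15·421.0000 = 6315.0000
Σcross = 382.2500 → A = |Σcross|/2 = 191.1250 mm²
Σ(r_i+r_j)·cross = 12251.1250 → first moment M = |Σ|/6 = 2041.8542
R_c = M/A = 2041.8542/191.1250 = 10.6833 mm
θ = 254° = 4.433136 rad
V = θ·R_c·A = 4.433136·10.6833·191.1250 = 9051.818 mm³

Volume = 9051.818 mm³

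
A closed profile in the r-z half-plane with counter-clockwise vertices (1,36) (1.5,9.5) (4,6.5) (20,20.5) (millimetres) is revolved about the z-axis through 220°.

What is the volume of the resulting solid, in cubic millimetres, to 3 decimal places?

Profile (r,z), 4 vertices: (1,36) (1.5,9.5) (4,6.5) (20,20.5)
edge 0: (1,36)→(1.5,9.5)  cross = 1·9.5 − 1.5·36 = -44.5000; (r_i+r_j)·cross = 2.5·-44.5000 = -111.2500
edge 1: (1.5,9.5)→(4,6.5)  cross = 1.5·6.5 − 4·9.5 = -28.2500; (r_i+r_j)·cross = 5.5·-28.2500 = -155.3750
edge 2: (4,6.5)→(20,20.5)  cross = 4·20.5 − 20·6.5 = -48.0000; (r_i+r_j)·cross = 24·-48.0000 = -1152.0000
edge 3: (20,20.5)→(1,36)  cross = 20·36 − 1·20.5 = 699.5000; (r_i+r_j)·cross = 21·699.5000 = 14689.5000
Σcross = 578.7500 → A = |Σcross|/2 = 289.3750 mm²
Σ(r_i+r_j)·cross = 13270.8750 → first moment M = |Σ|/6 = 2211.8125
R_c = M/A = 2211.8125/289.3750 = 7.6434 mm
θ = 220° = 3.839724 rad
V = θ·R_c·A = 3.839724·7.6434·289.3750 = 8492.750 mm³

Volume = 8492.750 mm³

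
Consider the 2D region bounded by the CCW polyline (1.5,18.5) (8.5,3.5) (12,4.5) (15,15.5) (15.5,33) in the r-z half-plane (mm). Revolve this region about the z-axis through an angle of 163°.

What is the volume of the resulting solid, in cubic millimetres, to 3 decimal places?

Profile (r,z), 5 vertices: (1.5,18.5) (8.5,3.5) (12,4.5) (15,15.5) (15.5,33)
edge 0: (1.5,18.5)→(8.5,3.5)  cross = 1.5·3.5 − 8.5·18.5 = -152.0000; (r_i+r_j)·cross = 10·-152.0000 = -1520.0000
edge 1: (8.5,3.5)→(12,4.5)  cross = 8.5·4.5 − 12·3.5 = -3.7500; (r_i+r_j)·cross = 20.5·-3.7500 = -76.8750
edge 2: (12,4.5)→(15,15.5)  cross = 12·15.5 − 15·4.5 = 118.5000; (r_i+r_j)·cross = 27·118.5000 = 3199.5000
edge 3: (15,15.5)→(15.5,33)  cross = 15·33 − 15.5·15.5 = 254.7500; (r_i+r_j)·cross = 30.5·254.7500 = 7769.8750
edge 4: (15.5,33)→(1.5,18.5)  cross = 15.5·18.5 − 1.5·33 = 237.2500; (r_i+r_j)·cross = 17·237.2500 = 4033.2500
Σcross = 454.7500 → A = |Σcross|/2 = 227.3750 mm²
Σ(r_i+r_j)·cross = 13405.7500 → first moment M = |Σ|/6 = 2234.2917
R_c = M/A = 2234.2917/227.3750 = 9.8265 mm
θ = 163° = 2.844887 rad
V = θ·R_c·A = 2.844887·9.8265·227.3750 = 6356.307 mm³

Volume = 6356.307 mm³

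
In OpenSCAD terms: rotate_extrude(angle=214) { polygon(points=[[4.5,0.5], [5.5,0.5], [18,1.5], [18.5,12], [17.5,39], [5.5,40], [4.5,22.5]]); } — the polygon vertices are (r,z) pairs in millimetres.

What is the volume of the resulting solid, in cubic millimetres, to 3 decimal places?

Profile (r,z), 7 vertices: (4.5,0.5) (5.5,0.5) (18,1.5) (18.5,12) (17.5,39) (5.5,40) (4.5,22.5)
edge 0: (4.5,0.5)→(5.5,0.5)  cross = 4.5·0.5 − 5.5·0.5 = -0.5000; (r_i+r_j)·cross = 10·-0.5000 = -5.0000
edge 1: (5.5,0.5)→(18,1.5)  cross = 5.5·1.5 − 18·0.5 = -0.7500; (r_i+r_j)·cross = 23.5·-0.7500 = -17.6250
edge 2: (18,1.5)→(18.5,12)  cross = 18·12 − 18.5·1.5 = 188.2500; (r_i+r_j)·cross = 36.5·188.2500 = 6871.1250
edge 3: (18.5,12)→(17.5,39)  cross = 18.5·39 − 17.5·12 = 511.5000; (r_i+r_j)·cross = 36·511.5000 = 18414.0000
edge 4: (17.5,39)→(5.5,40)  cross = 17.5·40 − 5.5·39 = 485.5000; (r_i+r_j)·cross = 23·485.5000 = 11166.5000
edge 5: (5.5,40)→(4.5,22.5)  cross = 5.5·22.5 − 4.5·40 = -56.2500; (r_i+r_j)·cross = 10·-56.2500 = -562.5000
edge 6: (4.5,22.5)→(4.5,0.5)  cross = 4.5·0.5 − 4.5·22.5 = -99.0000; (r_i+r_j)·cross = 9·-99.0000 = -891.0000
Σcross = 1028.7500 → A = |Σcross|/2 = 514.3750 mm²
Σ(r_i+r_j)·cross = 34975.5000 → first moment M = |Σ|/6 = 5829.2500
R_c = M/A = 5829.2500/514.3750 = 11.3327 mm
θ = 214° = 3.735005 rad
V = θ·R_c·A = 3.735005·11.3327·514.3750 = 21772.276 mm³

Volume = 21772.276 mm³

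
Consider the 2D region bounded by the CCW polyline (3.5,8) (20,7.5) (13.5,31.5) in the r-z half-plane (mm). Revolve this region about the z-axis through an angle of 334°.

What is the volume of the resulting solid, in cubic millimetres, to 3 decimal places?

Profile (r,z), 3 vertices: (3.5,8) (20,7.5) (13.5,31.5)
edge 0: (3.5,8)→(20,7.5)  cross = 3.5·7.5 − 20·8 = -133.7500; (r_i+r_j)·cross = 23.5·-133.7500 = -3143.1250
edge 1: (20,7.5)→(13.5,31.5)  cross = 20·31.5 − 13.5·7.5 = 528.7500; (r_i+r_j)·cross = 33.5·528.7500 = 17713.1250
edge 2: (13.5,31.5)→(3.5,8)  cross = 13.5·8 − 3.5·31.5 = -2.2500; (r_i+r_j)·cross = 17·-2.2500 = -38.2500
Σcross = 392.7500 → A = |Σcross|/2 = 196.3750 mm²
Σ(r_i+r_j)·cross = 14531.7500 → first moment M = |Σ|/6 = 2421.9583
R_c = M/A = 2421.9583/196.3750 = 12.3333 mm
θ = 334° = 5.829400 rad
V = θ·R_c·A = 5.829400·12.3333·196.3750 = 14118.563 mm³

Volume = 14118.563 mm³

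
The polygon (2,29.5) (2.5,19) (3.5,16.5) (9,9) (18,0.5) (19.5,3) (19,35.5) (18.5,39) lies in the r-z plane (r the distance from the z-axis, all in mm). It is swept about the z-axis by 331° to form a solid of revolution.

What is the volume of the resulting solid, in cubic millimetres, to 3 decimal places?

Profile (r,z), 8 vertices: (2,29.5) (2.5,19) (3.5,16.5) (9,9) (18,0.5) (19.5,3) (19,35.5) (18.5,39)
edge 0: (2,29.5)→(2.5,19)  cross = 2·19 − 2.5·29.5 = -35.7500; (r_i+r_j)·cross = 4.5·-35.7500 = -160.8750
edge 1: (2.5,19)→(3.5,16.5)  cross = 2.5·16.5 − 3.5·19 = -25.2500; (r_i+r_j)·cross = 6·-25.2500 = -151.5000
edge 2: (3.5,16.5)→(9,9)  cross = 3.5·9 − 9·16.5 = -117.0000; (r_i+r_j)·cross = 12.5·-117.0000 = -1462.5000
edge 3: (9,9)→(18,0.5)  cross = 9·0.5 − 18·9 = -157.5000; (r_i+r_j)·cross = 27·-157.5000 = -4252.5000
edge 4: (18,0.5)→(19.5,3)  cross = 18·3 − 19.5·0.5 = 44.2500; (r_i+r_j)·cross = 37.5·44.2500 = 1659.3750
edge 5: (19.5,3)→(19,35.5)  cross = 19.5·35.5 − 19·3 = 635.2500; (r_i+r_j)·cross = 38.5·635.2500 = 24457.1250
edge 6: (19,35.5)→(18.5,39)  cross = 19·39 − 18.5·35.5 = 84.2500; (r_i+r_j)·cross = 37.5·84.2500 = 3159.3750
edge 7: (18.5,39)→(2,29.5)  cross = 18.5·29.5 − 2·39 = 467.7500; (r_i+r_j)·cross = 20.5·467.7500 = 9588.8750
Σcross = 896.0000 → A = |Σcross|/2 = 448.0000 mm²
Σ(r_i+r_j)·cross = 32837.3750 → first moment M = |Σ|/6 = 5472.8958
R_c = M/A = 5472.8958/448.0000 = 12.2163 mm
θ = 331° = 5.777040 rad
V = θ·R_c·A = 5.777040·12.2163·448.0000 = 31617.137 mm³

Volume = 31617.137 mm³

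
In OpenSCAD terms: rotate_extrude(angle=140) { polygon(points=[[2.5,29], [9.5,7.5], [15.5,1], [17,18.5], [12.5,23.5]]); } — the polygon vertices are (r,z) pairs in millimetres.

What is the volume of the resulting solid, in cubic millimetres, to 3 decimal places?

Volume = 5105.510 mm³

Profile (r,z), 5 vertices: (2.5,29) (9.5,7.5) (15.5,1) (17,18.5) (12.5,23.5)
edge 0: (2.5,29)→(9.5,7.5)  cross = 2.5·7.5 − 9.5·29 = -256.7500; (r_i+r_j)·cross = 12·-256.7500 = -3081.0000
edge 1: (9.5,7.5)→(15.5,1)  cross = 9.5·1 − 15.5·7.5 = -106.7500; (r_i+r_j)·cross = 25·-106.7500 = -2668.7500
edge 2: (15.5,1)→(17,18.5)  cross = 15.5·18.5 − 17·1 = 269.7500; (r_i+r_j)·cross = 32.5·269.7500 = 8766.8750
edge 3: (17,18.5)→(12.5,23.5)  cross = 17·23.5 − 12.5·18.5 = 168.2500; (r_i+r_j)·cross = 29.5·168.2500 = 4963.3750
edge 4: (12.5,23.5)→(2.5,29)  cross = 12.5·29 − 2.5·23.5 = 303.7500; (r_i+r_j)·cross = 15·303.7500 = 4556.2500
Σcross = 378.2500 → A = |Σcross|/2 = 189.1250 mm²
Σ(r_i+r_j)·cross = 12536.7500 → first moment M = |Σ|/6 = 2089.4583
R_c = M/A = 2089.4583/189.1250 = 11.0480 mm
θ = 140° = 2.443461 rad
V = θ·R_c·A = 2.443461·11.0480·189.1250 = 5105.510 mm³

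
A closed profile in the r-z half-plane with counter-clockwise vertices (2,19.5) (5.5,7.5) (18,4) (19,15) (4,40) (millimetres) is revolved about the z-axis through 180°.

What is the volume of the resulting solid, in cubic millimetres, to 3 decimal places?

Profile (r,z), 5 vertices: (2,19.5) (5.5,7.5) (18,4) (19,15) (4,40)
edge 0: (2,19.5)→(5.5,7.5)  cross = 2·7.5 − 5.5·19.5 = -92.2500; (r_i+r_j)·cross = 7.5·-92.2500 = -691.8750
edge 1: (5.5,7.5)→(18,4)  cross = 5.5·4 − 18·7.5 = -113.0000; (r_i+r_j)·cross = 23.5·-113.0000 = -2655.5000
edge 2: (18,4)→(19,15)  cross = 18·15 − 19·4 = 194.0000; (r_i+r_j)·cross = 37·194.0000 = 7178.0000
edge 3: (19,15)→(4,40)  cross = 19·40 − 4·15 = 700.0000; (r_i+r_j)·cross = 23·700.0000 = 16100.0000
edge 4: (4,40)→(2,19.5)  cross = 4·19.5 − 2·40 = -2.0000; (r_i+r_j)·cross = 6·-2.0000 = -12.0000
Σcross = 686.7500 → A = |Σcross|/2 = 343.3750 mm²
Σ(r_i+r_j)·cross = 19918.6250 → first moment M = |Σ|/6 = 3319.7708
R_c = M/A = 3319.7708/343.3750 = 9.6681 mm
θ = 180° = 3.141593 rad
V = θ·R_c·A = 3.141593·9.6681·343.3750 = 10429.368 mm³

Volume = 10429.368 mm³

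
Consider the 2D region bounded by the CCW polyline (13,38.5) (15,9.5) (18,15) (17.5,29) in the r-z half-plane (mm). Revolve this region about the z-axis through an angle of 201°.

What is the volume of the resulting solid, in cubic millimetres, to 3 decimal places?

Profile (r,z), 4 vertices: (13,38.5) (15,9.5) (18,15) (17.5,29)
edge 0: (13,38.5)→(15,9.5)  cross = 13·9.5 − 15·38.5 = -454.0000; (r_i+r_j)·cross = 28·-454.0000 = -12712.0000
edge 1: (15,9.5)→(18,15)  cross = 15·15 − 18·9.5 = 54.0000; (r_i+r_j)·cross = 33·54.0000 = 1782.0000
edge 2: (18,15)→(17.5,29)  cross = 18·29 − 17.5·15 = 259.5000; (r_i+r_j)·cross = 35.5·259.5000 = 9212.2500
edge 3: (17.5,29)→(13,38.5)  cross = 17.5·38.5 − 13·29 = 296.7500; (r_i+r_j)·cross = 30.5·296.7500 = 9050.8750
Σcross = 156.2500 → A = |Σcross|/2 = 78.1250 mm²
Σ(r_i+r_j)·cross = 7333.1250 → first moment M = |Σ|/6 = 1222.1875
R_c = M/A = 1222.1875/78.1250 = 15.6440 mm
θ = 201° = 3.508112 rad
V = θ·R_c·A = 3.508112·15.6440·78.1250 = 4287.570 mm³

Volume = 4287.570 mm³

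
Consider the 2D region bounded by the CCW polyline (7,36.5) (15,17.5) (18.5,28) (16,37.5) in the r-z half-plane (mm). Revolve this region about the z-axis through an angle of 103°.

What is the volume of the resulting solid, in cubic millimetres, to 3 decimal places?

Profile (r,z), 4 vertices: (7,36.5) (15,17.5) (18.5,28) (16,37.5)
edge 0: (7,36.5)→(15,17.5)  cross = 7·17.5 − 15·36.5 = -425.0000; (r_i+r_j)·cross = 22·-425.0000 = -9350.0000
edge 1: (15,17.5)→(18.5,28)  cross = 15·28 − 18.5·17.5 = 96.2500; (r_i+r_j)·cross = 33.5·96.2500 = 3224.3750
edge 2: (18.5,28)→(16,37.5)  cross = 18.5·37.5 − 16·28 = 245.7500; (r_i+r_j)·cross = 34.5·245.7500 = 8478.3750
edge 3: (16,37.5)→(7,36.5)  cross = 16·36.5 − 7·37.5 = 321.5000; (r_i+r_j)·cross = 23·321.5000 = 7394.5000
Σcross = 238.5000 → A = |Σcross|/2 = 119.2500 mm²
Σ(r_i+r_j)·cross = 9747.2500 → first moment M = |Σ|/6 = 1624.5417
R_c = M/A = 1624.5417/119.2500 = 13.6230 mm
θ = 103° = 1.797689 rad
V = θ·R_c·A = 1.797689·13.6230·119.2500 = 2920.421 mm³

Volume = 2920.421 mm³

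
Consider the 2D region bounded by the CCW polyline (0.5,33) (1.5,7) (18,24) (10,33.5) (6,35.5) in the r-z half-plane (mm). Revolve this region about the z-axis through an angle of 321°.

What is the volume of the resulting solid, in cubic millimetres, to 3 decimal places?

Profile (r,z), 5 vertices: (0.5,33) (1.5,7) (18,24) (10,33.5) (6,35.5)
edge 0: (0.5,33)→(1.5,7)  cross = 0.5·7 − 1.5·33 = -46.0000; (r_i+r_j)·cross = 2·-46.0000 = -92.0000
edge 1: (1.5,7)→(18,24)  cross = 1.5·24 − 18·7 = -90.0000; (r_i+r_j)·cross = 19.5·-90.0000 = -1755.0000
edge 2: (18,24)→(10,33.5)  cross = 18·33.5 − 10·24 = 363.0000; (r_i+r_j)·cross = 28·363.0000 = 10164.0000
edge 3: (10,33.5)→(6,35.5)  cross = 10·35.5 − 6·33.5 = 154.0000; (r_i+r_j)·cross = 16·154.0000 = 2464.0000
edge 4: (6,35.5)→(0.5,33)  cross = 6·33 − 0.5·35.5 = 180.2500; (r_i+r_j)·cross = 6.5·180.2500 = 1171.6250
Σcross = 561.2500 → A = |Σcross|/2 = 280.6250 mm²
Σ(r_i+r_j)·cross = 11952.6250 → first moment M = |Σ|/6 = 1992.1042
R_c = M/A = 1992.1042/280.6250 = 7.0988 mm
θ = 321° = 5.602507 rad
V = θ·R_c·A = 5.602507·7.0988·280.6250 = 11160.777 mm³

Volume = 11160.777 mm³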